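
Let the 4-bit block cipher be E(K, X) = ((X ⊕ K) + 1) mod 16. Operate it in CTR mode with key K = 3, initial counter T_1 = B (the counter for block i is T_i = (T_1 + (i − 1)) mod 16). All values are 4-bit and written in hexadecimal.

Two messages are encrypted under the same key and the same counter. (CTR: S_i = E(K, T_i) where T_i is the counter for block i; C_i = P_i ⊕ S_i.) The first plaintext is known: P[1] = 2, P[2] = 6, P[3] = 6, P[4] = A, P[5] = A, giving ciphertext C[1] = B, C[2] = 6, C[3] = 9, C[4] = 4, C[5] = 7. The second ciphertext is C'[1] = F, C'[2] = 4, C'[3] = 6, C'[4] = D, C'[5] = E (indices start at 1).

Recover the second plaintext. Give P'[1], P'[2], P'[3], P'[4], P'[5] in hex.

In CTR with a reused counter, both messages share the same keystream S_i, so C_i ⊕ C'_i = P_i ⊕ P'_i and thus P'_i = P_i ⊕ C_i ⊕ C'_i.
P'[1]: 2 ⊕ B ⊕ F = 6.
P'[2]: 6 ⊕ 6 ⊕ 4 = 4.
P'[3]: 6 ⊕ 9 ⊕ 6 = 9.
P'[4]: A ⊕ 4 ⊕ D = 3.
P'[5]: A ⊕ 7 ⊕ E = 3.

P'[1] = 6, P'[2] = 4, P'[3] = 9, P'[4] = 3, P'[5] = 3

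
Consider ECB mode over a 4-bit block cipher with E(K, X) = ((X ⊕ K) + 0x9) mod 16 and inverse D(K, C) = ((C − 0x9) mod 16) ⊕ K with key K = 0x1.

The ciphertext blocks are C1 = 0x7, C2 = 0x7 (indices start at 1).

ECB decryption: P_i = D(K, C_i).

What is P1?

P1: D(K, 0x7) = 0xF.

P1 = 0xF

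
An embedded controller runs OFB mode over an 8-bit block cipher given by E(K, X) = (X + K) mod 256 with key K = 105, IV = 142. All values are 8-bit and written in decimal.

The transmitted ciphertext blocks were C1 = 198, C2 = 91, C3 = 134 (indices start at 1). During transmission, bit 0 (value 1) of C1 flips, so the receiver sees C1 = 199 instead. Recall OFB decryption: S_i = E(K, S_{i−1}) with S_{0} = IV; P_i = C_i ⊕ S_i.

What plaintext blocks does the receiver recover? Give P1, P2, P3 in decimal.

P1 = 48, P2 = 59, P3 = 79

Only C1 changed, to 199. In OFB, a change in C_i flips the same bit in P_i only; the keystream is unaffected. Decrypting the received ciphertext:
P1: S = E(K, 142) = 247; 199 ⊕ 247 = 48.
P2: S = E(K, 247) = 96; 91 ⊕ 96 = 59.
P3: S = E(K, 96) = 201; 134 ⊕ 201 = 79.
Blocks that differ from the original plaintext: P1.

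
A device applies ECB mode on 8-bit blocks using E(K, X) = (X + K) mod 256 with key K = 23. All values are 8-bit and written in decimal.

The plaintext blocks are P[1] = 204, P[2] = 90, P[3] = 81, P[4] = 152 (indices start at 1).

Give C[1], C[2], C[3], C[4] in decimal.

C[1] = 227, C[2] = 113, C[3] = 104, C[4] = 175

ECB encryption: C_i = E(K, P_i).
C[1]: E(K, 204) = 227.
C[2]: E(K, 90) = 113.
C[3]: E(K, 81) = 104.
C[4]: E(K, 152) = 175.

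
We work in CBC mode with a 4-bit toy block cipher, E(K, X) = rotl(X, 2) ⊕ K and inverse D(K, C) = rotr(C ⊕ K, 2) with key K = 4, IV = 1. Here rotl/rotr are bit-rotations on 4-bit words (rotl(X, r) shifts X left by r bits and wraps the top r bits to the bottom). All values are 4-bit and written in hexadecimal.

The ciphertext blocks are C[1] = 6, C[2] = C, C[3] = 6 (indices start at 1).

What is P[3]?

P[3] = 4

CBC decryption: P_i = D(K, C_i) ⊕ C_{i−1}, with C_{0} = IV.
P[3]: D(K, 6) = 8; 8 ⊕ C = 4.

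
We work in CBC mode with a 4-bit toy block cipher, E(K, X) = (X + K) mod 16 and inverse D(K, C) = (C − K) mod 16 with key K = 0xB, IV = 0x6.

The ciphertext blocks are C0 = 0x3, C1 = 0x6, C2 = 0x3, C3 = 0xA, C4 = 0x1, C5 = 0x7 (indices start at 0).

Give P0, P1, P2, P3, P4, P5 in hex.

CBC decryption: P_i = D(K, C_i) ⊕ C_{i−1}, with C_{−1} = IV.
P0: D(K, 0x3) = 0x8; 0x8 ⊕ 0x6 = 0xE.
P1: D(K, 0x6) = 0xB; 0xB ⊕ 0x3 = 0x8.
P2: D(K, 0x3) = 0x8; 0x8 ⊕ 0x6 = 0xE.
P3: D(K, 0xA) = 0xF; 0xF ⊕ 0x3 = 0xC.
P4: D(K, 0x1) = 0x6; 0x6 ⊕ 0xA = 0xC.
P5: D(K, 0x7) = 0xC; 0xC ⊕ 0x1 = 0xD.

P0 = 0xE, P1 = 0x8, P2 = 0xE, P3 = 0xC, P4 = 0xC, P5 = 0xD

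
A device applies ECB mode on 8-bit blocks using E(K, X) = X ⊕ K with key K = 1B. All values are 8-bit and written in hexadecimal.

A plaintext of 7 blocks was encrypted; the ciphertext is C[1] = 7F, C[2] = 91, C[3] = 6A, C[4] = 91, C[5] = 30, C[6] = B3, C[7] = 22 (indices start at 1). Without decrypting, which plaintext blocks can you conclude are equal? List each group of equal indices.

ECB encrypts each block independently with the same key, so equal ciphertext blocks imply equal plaintext blocks.
C[2] = C[4] = 91, so P[2] = P[4].

P[2] = P[4]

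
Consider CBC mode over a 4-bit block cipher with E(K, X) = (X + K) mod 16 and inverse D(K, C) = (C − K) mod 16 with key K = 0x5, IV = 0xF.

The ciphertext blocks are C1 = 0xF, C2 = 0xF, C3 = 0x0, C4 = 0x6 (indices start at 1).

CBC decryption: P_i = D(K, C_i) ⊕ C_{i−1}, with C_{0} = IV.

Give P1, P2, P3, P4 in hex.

P1 = 0x5, P2 = 0x5, P3 = 0x4, P4 = 0x1

P1: D(K, 0xF) = 0xA; 0xA ⊕ 0xF = 0x5.
P2: D(K, 0xF) = 0xA; 0xA ⊕ 0xF = 0x5.
P3: D(K, 0x0) = 0xB; 0xB ⊕ 0xF = 0x4.
P4: D(K, 0x6) = 0x1; 0x1 ⊕ 0x0 = 0x1.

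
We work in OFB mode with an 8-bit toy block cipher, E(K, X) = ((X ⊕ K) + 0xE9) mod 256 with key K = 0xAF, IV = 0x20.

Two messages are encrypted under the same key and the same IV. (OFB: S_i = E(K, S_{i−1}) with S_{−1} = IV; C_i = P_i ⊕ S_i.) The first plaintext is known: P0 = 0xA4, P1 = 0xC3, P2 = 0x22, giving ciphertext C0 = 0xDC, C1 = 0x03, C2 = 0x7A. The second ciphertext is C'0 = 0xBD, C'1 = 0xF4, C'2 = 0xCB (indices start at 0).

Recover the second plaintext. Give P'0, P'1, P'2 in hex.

P'0 = 0xC5, P'1 = 0x34, P'2 = 0x93

In OFB with a reused IV, both messages share the same keystream S_i, so C_i ⊕ C'_i = P_i ⊕ P'_i and thus P'_i = P_i ⊕ C_i ⊕ C'_i.
P'0: 0xA4 ⊕ 0xDC ⊕ 0xBD = 0xC5.
P'1: 0xC3 ⊕ 0x03 ⊕ 0xF4 = 0x34.
P'2: 0x22 ⊕ 0x7A ⊕ 0xCB = 0x93.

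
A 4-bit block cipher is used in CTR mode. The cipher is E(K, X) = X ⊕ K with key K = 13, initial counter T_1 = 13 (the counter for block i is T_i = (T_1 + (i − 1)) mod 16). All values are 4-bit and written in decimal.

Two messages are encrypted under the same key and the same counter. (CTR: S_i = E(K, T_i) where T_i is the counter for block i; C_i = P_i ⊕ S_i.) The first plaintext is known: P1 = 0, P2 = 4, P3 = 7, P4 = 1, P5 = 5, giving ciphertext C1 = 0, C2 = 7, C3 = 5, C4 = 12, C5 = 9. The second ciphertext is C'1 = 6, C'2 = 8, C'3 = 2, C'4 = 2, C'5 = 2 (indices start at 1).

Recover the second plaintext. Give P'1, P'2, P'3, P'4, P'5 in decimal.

P'1 = 6, P'2 = 11, P'3 = 0, P'4 = 15, P'5 = 14

In CTR with a reused counter, both messages share the same keystream S_i, so C_i ⊕ C'_i = P_i ⊕ P'_i and thus P'_i = P_i ⊕ C_i ⊕ C'_i.
P'1: 0 ⊕ 0 ⊕ 6 = 6.
P'2: 4 ⊕ 7 ⊕ 8 = 11.
P'3: 7 ⊕ 5 ⊕ 2 = 0.
P'4: 1 ⊕ 12 ⊕ 2 = 15.
P'5: 5 ⊕ 9 ⊕ 2 = 14.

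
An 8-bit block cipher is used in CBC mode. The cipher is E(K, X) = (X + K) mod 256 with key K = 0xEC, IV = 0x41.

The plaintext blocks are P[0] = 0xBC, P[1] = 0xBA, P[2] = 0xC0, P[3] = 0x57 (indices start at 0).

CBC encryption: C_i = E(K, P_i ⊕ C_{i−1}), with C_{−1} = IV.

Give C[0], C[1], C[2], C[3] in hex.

C[0]: P[0] ⊕ 0x41 = 0xFD; E(K, 0xFD) = 0xE9.
C[1]: P[1] ⊕ 0xE9 = 0x53; E(K, 0x53) = 0x3F.
C[2]: P[2] ⊕ 0x3F = 0xFF; E(K, 0xFF) = 0xEB.
C[3]: P[3] ⊕ 0xEB = 0xBC; E(K, 0xBC) = 0xA8.

C[0] = 0xE9, C[1] = 0x3F, C[2] = 0xEB, C[3] = 0xA8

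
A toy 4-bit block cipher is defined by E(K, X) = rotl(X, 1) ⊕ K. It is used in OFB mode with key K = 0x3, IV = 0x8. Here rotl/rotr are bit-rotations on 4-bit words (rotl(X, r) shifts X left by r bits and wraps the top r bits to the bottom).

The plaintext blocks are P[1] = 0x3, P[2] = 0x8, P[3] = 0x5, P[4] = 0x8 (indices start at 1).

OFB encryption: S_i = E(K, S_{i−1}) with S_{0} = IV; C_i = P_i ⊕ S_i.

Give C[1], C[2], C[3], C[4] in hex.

C[1]: S = E(K, 0x8) = 0x2; 0x3 ⊕ 0x2 = 0x1.
C[2]: S = E(K, 0x2) = 0x7; 0x8 ⊕ 0x7 = 0xF.
C[3]: S = E(K, 0x7) = 0xD; 0x5 ⊕ 0xD = 0x8.
C[4]: S = E(K, 0xD) = 0x8; 0x8 ⊕ 0x8 = 0x0.

C[1] = 0x1, C[2] = 0xF, C[3] = 0x8, C[4] = 0x0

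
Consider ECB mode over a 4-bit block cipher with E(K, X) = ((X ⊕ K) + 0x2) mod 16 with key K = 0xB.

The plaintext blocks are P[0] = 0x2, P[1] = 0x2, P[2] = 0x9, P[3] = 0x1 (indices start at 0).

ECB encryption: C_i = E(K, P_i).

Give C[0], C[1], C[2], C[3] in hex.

C[0]: E(K, 0x2) = 0xB.
C[1]: E(K, 0x2) = 0xB.
C[2]: E(K, 0x9) = 0x4.
C[3]: E(K, 0x1) = 0xC.

C[0] = 0xB, C[1] = 0xB, C[2] = 0x4, C[3] = 0xC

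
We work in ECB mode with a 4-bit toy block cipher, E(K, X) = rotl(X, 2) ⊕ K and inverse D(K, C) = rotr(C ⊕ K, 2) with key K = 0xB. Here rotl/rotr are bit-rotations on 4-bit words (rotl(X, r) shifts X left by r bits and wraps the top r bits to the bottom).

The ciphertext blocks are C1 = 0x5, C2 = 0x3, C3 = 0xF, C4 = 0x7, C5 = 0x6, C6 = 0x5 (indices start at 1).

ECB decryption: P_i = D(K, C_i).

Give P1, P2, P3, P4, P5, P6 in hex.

P1 = 0xB, P2 = 0x2, P3 = 0x1, P4 = 0x3, P5 = 0x7, P6 = 0xB

P1: D(K, 0x5) = 0xB.
P2: D(K, 0x3) = 0x2.
P3: D(K, 0xF) = 0x1.
P4: D(K, 0x7) = 0x3.
P5: D(K, 0x6) = 0x7.
P6: D(K, 0x5) = 0xB.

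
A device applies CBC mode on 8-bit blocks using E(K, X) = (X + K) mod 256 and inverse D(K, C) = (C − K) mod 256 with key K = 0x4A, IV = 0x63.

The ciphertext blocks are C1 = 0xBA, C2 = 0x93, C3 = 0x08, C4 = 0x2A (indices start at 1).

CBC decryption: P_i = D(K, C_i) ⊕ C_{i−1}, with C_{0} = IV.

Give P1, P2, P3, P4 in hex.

P1: D(K, 0xBA) = 0x70; 0x70 ⊕ 0x63 = 0x13.
P2: D(K, 0x93) = 0x49; 0x49 ⊕ 0xBA = 0xF3.
P3: D(K, 0x08) = 0xBE; 0xBE ⊕ 0x93 = 0x2D.
P4: D(K, 0x2A) = 0xE0; 0xE0 ⊕ 0x08 = 0xE8.

P1 = 0x13, P2 = 0xF3, P3 = 0x2D, P4 = 0xE8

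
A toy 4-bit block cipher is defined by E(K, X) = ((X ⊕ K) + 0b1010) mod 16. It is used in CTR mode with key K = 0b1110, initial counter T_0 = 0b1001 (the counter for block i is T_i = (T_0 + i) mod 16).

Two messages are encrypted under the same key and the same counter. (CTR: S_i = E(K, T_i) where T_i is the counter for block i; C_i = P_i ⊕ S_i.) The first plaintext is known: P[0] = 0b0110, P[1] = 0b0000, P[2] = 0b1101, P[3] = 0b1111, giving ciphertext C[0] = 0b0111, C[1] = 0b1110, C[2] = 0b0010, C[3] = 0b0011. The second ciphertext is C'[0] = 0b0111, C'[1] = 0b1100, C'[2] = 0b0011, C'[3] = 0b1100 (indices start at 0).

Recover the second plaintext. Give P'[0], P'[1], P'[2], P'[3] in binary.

In CTR with a reused counter, both messages share the same keystream S_i, so C_i ⊕ C'_i = P_i ⊕ P'_i and thus P'_i = P_i ⊕ C_i ⊕ C'_i.
P'[0]: 0b0110 ⊕ 0b0111 ⊕ 0b0111 = 0b0110.
P'[1]: 0b0000 ⊕ 0b1110 ⊕ 0b1100 = 0b0010.
P'[2]: 0b1101 ⊕ 0b0010 ⊕ 0b0011 = 0b1100.
P'[3]: 0b1111 ⊕ 0b0011 ⊕ 0b1100 = 0b0000.

P'[0] = 0b0110, P'[1] = 0b0010, P'[2] = 0b1100, P'[3] = 0b0000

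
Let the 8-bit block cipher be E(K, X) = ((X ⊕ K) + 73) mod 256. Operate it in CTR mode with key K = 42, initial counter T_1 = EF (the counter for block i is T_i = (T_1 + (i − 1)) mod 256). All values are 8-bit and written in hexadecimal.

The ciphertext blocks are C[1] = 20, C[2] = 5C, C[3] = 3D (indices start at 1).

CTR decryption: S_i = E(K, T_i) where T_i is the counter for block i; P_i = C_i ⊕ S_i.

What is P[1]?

P[1]: T = EF, S = E(K, T) = 20; 20 ⊕ 20 = 00.

P[1] = 00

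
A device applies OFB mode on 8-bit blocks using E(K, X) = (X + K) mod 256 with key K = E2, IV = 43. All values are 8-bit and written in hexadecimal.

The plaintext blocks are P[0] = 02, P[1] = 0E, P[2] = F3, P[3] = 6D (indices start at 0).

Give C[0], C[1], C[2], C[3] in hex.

OFB encryption: S_i = E(K, S_{i−1}) with S_{−1} = IV; C_i = P_i ⊕ S_i.
C[0]: S = E(K, 43) = 25; 02 ⊕ 25 = 27.
C[1]: S = E(K, 25) = 07; 0E ⊕ 07 = 09.
C[2]: S = E(K, 07) = E9; F3 ⊕ E9 = 1A.
C[3]: S = E(K, E9) = CB; 6D ⊕ CB = A6.

C[0] = 27, C[1] = 09, C[2] = 1A, C[3] = A6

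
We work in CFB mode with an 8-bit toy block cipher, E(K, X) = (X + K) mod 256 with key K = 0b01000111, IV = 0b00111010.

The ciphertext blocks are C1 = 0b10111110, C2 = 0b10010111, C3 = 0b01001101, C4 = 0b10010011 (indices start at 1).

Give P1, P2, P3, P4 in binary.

CFB decryption: P_i = C_i ⊕ E(K, C_{i−1}), with C_{0} = IV.
P1: E(K, 0b00111010) = 0b10000001; 0b10111110 ⊕ 0b10000001 = 0b00111111.
P2: E(K, 0b10111110) = 0b00000101; 0b10010111 ⊕ 0b00000101 = 0b10010010.
P3: E(K, 0b10010111) = 0b11011110; 0b01001101 ⊕ 0b11011110 = 0b10010011.
P4: E(K, 0b01001101) = 0b10010100; 0b10010011 ⊕ 0b10010100 = 0b00000111.

P1 = 0b00111111, P2 = 0b10010010, P3 = 0b10010011, P4 = 0b00000111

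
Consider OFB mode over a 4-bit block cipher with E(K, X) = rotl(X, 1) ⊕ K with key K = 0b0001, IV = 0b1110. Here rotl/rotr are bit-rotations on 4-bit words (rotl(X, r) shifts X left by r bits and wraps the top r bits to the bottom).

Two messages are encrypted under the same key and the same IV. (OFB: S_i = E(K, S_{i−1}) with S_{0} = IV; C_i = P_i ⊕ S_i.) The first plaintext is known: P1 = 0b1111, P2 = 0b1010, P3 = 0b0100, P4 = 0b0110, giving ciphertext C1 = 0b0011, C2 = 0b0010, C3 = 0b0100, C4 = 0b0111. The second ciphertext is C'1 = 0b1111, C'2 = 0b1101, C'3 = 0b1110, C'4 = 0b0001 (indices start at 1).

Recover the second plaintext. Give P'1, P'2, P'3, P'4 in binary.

P'1 = 0b0011, P'2 = 0b0101, P'3 = 0b1110, P'4 = 0b0000

In OFB with a reused IV, both messages share the same keystream S_i, so C_i ⊕ C'_i = P_i ⊕ P'_i and thus P'_i = P_i ⊕ C_i ⊕ C'_i.
P'1: 0b1111 ⊕ 0b0011 ⊕ 0b1111 = 0b0011.
P'2: 0b1010 ⊕ 0b0010 ⊕ 0b1101 = 0b0101.
P'3: 0b0100 ⊕ 0b0100 ⊕ 0b1110 = 0b1110.
P'4: 0b0110 ⊕ 0b0111 ⊕ 0b0001 = 0b0000.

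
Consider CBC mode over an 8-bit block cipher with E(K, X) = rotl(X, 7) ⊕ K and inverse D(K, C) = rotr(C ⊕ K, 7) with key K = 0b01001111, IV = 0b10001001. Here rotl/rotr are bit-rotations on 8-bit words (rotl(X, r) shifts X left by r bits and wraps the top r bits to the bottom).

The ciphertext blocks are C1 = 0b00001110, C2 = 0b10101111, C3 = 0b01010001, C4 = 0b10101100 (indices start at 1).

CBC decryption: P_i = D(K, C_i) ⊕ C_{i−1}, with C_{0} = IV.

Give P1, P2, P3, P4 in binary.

P1: D(K, 0b00001110) = 0b10000010; 0b10000010 ⊕ 0b10001001 = 0b00001011.
P2: D(K, 0b10101111) = 0b11000001; 0b11000001 ⊕ 0b00001110 = 0b11001111.
P3: D(K, 0b01010001) = 0b00111100; 0b00111100 ⊕ 0b10101111 = 0b10010011.
P4: D(K, 0b10101100) = 0b11000111; 0b11000111 ⊕ 0b01010001 = 0b10010110.

P1 = 0b00001011, P2 = 0b11001111, P3 = 0b10010011, P4 = 0b10010110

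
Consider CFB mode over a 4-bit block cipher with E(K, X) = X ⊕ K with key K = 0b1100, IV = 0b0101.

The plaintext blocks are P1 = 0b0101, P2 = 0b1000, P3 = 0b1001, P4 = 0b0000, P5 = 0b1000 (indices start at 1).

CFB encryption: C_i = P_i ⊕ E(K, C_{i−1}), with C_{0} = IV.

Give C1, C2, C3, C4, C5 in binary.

C1 = 0b1100, C2 = 0b1000, C3 = 0b1101, C4 = 0b0001, C5 = 0b0101

C1: E(K, 0b0101) = 0b1001; 0b0101 ⊕ 0b1001 = 0b1100.
C2: E(K, 0b1100) = 0b0000; 0b1000 ⊕ 0b0000 = 0b1000.
C3: E(K, 0b1000) = 0b0100; 0b1001 ⊕ 0b0100 = 0b1101.
C4: E(K, 0b1101) = 0b0001; 0b0000 ⊕ 0b0001 = 0b0001.
C5: E(K, 0b0001) = 0b1101; 0b1000 ⊕ 0b1101 = 0b0101.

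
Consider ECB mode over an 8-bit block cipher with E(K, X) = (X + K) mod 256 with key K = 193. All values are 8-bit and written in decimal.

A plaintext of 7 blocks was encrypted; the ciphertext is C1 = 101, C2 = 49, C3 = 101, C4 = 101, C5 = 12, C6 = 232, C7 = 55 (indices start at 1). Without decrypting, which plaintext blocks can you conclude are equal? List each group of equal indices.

P1 = P3 = P4

ECB encrypts each block independently with the same key, so equal ciphertext blocks imply equal plaintext blocks.
C1 = C3 = C4 = 101, so P1 = P3 = P4.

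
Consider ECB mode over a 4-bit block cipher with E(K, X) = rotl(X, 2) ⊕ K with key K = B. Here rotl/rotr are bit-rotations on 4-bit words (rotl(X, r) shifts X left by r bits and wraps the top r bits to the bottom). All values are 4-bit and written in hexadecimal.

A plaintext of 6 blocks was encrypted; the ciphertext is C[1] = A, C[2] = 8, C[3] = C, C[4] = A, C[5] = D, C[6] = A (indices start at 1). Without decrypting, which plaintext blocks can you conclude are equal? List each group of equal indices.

P[1] = P[4] = P[6]

ECB encrypts each block independently with the same key, so equal ciphertext blocks imply equal plaintext blocks.
C[1] = C[4] = C[6] = A, so P[1] = P[4] = P[6].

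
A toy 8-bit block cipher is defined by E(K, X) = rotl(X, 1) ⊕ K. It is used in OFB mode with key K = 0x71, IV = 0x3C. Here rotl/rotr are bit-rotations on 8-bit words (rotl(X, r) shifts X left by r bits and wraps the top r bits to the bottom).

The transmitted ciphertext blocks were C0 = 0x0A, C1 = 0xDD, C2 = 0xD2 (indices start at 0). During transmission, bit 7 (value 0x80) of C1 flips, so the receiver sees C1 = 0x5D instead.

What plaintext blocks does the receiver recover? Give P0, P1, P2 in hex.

P0 = 0x03, P1 = 0x3E, P2 = 0x65

OFB decryption: S_i = E(K, S_{i−1}) with S_{−1} = IV; P_i = C_i ⊕ S_i.
Only C1 changed, to 0x5D. In OFB, a change in C_i flips the same bit in P_i only; the keystream is unaffected. Decrypting the received ciphertext:
P0: S = E(K, 0x3C) = 0x09; 0x0A ⊕ 0x09 = 0x03.
P1: S = E(K, 0x09) = 0x63; 0x5D ⊕ 0x63 = 0x3E.
P2: S = E(K, 0x63) = 0xB7; 0xD2 ⊕ 0xB7 = 0x65.
Blocks that differ from the original plaintext: P1.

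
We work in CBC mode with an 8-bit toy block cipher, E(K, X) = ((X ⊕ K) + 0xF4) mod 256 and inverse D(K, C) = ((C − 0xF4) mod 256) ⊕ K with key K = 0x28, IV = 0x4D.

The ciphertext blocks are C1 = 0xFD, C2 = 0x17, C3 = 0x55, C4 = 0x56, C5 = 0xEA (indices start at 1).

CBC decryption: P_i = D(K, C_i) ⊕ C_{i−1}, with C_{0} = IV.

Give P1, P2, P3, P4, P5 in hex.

P1 = 0x6C, P2 = 0xF6, P3 = 0x5E, P4 = 0x1F, P5 = 0x88

P1: D(K, 0xFD) = 0x21; 0x21 ⊕ 0x4D = 0x6C.
P2: D(K, 0x17) = 0x0B; 0x0B ⊕ 0xFD = 0xF6.
P3: D(K, 0x55) = 0x49; 0x49 ⊕ 0x17 = 0x5E.
P4: D(K, 0x56) = 0x4A; 0x4A ⊕ 0x55 = 0x1F.
P5: D(K, 0xEA) = 0xDE; 0xDE ⊕ 0x56 = 0x88.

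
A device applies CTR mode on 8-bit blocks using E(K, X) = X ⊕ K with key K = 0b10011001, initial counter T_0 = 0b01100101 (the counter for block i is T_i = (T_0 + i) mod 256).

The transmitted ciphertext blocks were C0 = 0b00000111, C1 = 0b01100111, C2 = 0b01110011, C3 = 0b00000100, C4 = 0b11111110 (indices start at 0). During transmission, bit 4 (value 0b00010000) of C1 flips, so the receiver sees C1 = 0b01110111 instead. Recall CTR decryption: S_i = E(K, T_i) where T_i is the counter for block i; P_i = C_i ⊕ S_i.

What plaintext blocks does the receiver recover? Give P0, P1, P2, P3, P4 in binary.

P0 = 0b11111011, P1 = 0b10001000, P2 = 0b10001101, P3 = 0b11110101, P4 = 0b00001110

Only C1 changed, to 0b01110111. In CTR, a change in C_i flips the same bit in P_i only; the keystream is unaffected. Decrypting the received ciphertext:
P0: T = 0b01100101, S = E(K, T) = 0b11111100; 0b00000111 ⊕ 0b11111100 = 0b11111011.
P1: T = 0b01100110, S = E(K, T) = 0b11111111; 0b01110111 ⊕ 0b11111111 = 0b10001000.
P2: T = 0b01100111, S = E(K, T) = 0b11111110; 0b01110011 ⊕ 0b11111110 = 0b10001101.
P3: T = 0b01101000, S = E(K, T) = 0b11110001; 0b00000100 ⊕ 0b11110001 = 0b11110101.
P4: T = 0b01101001, S = E(K, T) = 0b11110000; 0b11111110 ⊕ 0b11110000 = 0b00001110.
Blocks that differ from the original plaintext: P1.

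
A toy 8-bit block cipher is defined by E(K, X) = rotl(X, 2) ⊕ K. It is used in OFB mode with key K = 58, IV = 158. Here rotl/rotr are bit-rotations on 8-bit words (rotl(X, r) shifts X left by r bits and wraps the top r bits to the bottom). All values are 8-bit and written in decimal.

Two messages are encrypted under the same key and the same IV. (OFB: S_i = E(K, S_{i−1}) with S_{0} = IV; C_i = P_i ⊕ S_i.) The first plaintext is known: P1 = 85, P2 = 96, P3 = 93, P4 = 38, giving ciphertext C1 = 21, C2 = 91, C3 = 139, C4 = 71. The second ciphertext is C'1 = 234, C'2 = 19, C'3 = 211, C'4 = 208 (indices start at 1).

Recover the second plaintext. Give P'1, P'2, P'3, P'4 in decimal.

P'1 = 170, P'2 = 40, P'3 = 5, P'4 = 177

In OFB with a reused IV, both messages share the same keystream S_i, so C_i ⊕ C'_i = P_i ⊕ P'_i and thus P'_i = P_i ⊕ C_i ⊕ C'_i.
P'1: 85 ⊕ 21 ⊕ 234 = 170.
P'2: 96 ⊕ 91 ⊕ 19 = 40.
P'3: 93 ⊕ 139 ⊕ 211 = 5.
P'4: 38 ⊕ 71 ⊕ 208 = 177.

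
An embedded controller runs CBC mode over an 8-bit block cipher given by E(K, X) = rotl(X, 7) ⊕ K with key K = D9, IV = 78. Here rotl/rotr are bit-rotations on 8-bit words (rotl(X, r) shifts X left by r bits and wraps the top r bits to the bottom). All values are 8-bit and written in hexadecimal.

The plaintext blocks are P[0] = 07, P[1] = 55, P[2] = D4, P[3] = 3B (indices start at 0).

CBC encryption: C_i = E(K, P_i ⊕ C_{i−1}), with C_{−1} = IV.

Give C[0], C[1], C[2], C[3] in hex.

C[0]: P[0] ⊕ 78 = 7F; E(K, 7F) = 66.
C[1]: P[1] ⊕ 66 = 33; E(K, 33) = 40.
C[2]: P[2] ⊕ 40 = 94; E(K, 94) = 93.
C[3]: P[3] ⊕ 93 = A8; E(K, A8) = 8D.

C[0] = 66, C[1] = 40, C[2] = 93, C[3] = 8D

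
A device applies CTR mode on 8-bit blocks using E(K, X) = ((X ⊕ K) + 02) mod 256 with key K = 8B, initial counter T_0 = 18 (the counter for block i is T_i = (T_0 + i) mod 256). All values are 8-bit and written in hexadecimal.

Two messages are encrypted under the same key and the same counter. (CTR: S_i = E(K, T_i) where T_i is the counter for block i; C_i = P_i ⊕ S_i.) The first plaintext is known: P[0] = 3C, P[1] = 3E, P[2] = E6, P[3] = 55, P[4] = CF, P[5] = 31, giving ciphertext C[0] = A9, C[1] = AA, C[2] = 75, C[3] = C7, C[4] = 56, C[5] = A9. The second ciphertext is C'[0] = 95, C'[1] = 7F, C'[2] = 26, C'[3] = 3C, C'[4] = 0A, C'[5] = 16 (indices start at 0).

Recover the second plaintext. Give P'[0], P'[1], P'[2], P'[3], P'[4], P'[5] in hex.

In CTR with a reused counter, both messages share the same keystream S_i, so C_i ⊕ C'_i = P_i ⊕ P'_i and thus P'_i = P_i ⊕ C_i ⊕ C'_i.
P'[0]: 3C ⊕ A9 ⊕ 95 = 00.
P'[1]: 3E ⊕ AA ⊕ 7F = EB.
P'[2]: E6 ⊕ 75 ⊕ 26 = B5.
P'[3]: 55 ⊕ C7 ⊕ 3C = AE.
P'[4]: CF ⊕ 56 ⊕ 0A = 93.
P'[5]: 31 ⊕ A9 ⊕ 16 = 8E.

P'[0] = 00, P'[1] = EB, P'[2] = B5, P'[3] = AE, P'[4] = 93, P'[5] = 8E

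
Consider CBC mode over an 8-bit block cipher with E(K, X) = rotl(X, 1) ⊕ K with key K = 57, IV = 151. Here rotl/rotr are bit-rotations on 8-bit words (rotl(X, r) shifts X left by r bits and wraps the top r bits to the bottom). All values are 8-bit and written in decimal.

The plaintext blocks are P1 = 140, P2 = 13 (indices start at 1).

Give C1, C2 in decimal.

C1 = 15, C2 = 61

CBC encryption: C_i = E(K, P_i ⊕ C_{i−1}), with C_{0} = IV.
C1: P1 ⊕ 151 = 27; E(K, 27) = 15.
C2: P2 ⊕ 15 = 2; E(K, 2) = 61.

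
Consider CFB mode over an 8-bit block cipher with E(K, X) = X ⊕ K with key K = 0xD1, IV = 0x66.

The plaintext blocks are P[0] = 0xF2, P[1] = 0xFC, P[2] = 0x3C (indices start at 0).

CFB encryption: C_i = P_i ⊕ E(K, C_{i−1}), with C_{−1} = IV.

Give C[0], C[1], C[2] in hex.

C[0] = 0x45, C[1] = 0x68, C[2] = 0x85

C[0]: E(K, 0x66) = 0xB7; 0xF2 ⊕ 0xB7 = 0x45.
C[1]: E(K, 0x45) = 0x94; 0xFC ⊕ 0x94 = 0x68.
C[2]: E(K, 0x68) = 0xB9; 0x3C ⊕ 0xB9 = 0x85.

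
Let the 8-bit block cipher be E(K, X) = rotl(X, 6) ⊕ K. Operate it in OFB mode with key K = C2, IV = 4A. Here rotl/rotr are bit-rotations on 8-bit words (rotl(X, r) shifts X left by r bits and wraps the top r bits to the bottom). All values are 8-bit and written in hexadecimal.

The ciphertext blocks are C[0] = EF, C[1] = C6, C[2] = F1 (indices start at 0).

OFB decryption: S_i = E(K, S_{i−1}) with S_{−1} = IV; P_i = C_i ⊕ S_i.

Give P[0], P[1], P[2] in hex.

P[0] = BF, P[1] = 10, P[2] = 86

P[0]: S = E(K, 4A) = 50; EF ⊕ 50 = BF.
P[1]: S = E(K, 50) = D6; C6 ⊕ D6 = 10.
P[2]: S = E(K, D6) = 77; F1 ⊕ 77 = 86.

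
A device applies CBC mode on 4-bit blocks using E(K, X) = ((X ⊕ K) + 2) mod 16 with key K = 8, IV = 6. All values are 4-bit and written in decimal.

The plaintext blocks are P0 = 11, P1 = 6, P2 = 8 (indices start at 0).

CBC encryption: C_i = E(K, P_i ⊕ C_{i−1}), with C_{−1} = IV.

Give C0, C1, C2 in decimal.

C0: P0 ⊕ 6 = 13; E(K, 13) = 7.
C1: P1 ⊕ 7 = 1; E(K, 1) = 11.
C2: P2 ⊕ 11 = 3; E(K, 3) = 13.

C0 = 7, C1 = 11, C2 = 13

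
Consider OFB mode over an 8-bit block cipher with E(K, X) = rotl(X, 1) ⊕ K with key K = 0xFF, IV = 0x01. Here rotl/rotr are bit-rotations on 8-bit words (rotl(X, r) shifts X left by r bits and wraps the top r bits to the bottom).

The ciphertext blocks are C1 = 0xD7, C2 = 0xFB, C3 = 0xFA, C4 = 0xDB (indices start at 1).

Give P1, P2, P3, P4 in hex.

OFB decryption: S_i = E(K, S_{i−1}) with S_{0} = IV; P_i = C_i ⊕ S_i.
P1: S = E(K, 0x01) = 0xFD; 0xD7 ⊕ 0xFD = 0x2A.
P2: S = E(K, 0xFD) = 0x04; 0xFB ⊕ 0x04 = 0xFF.
P3: S = E(K, 0x04) = 0xF7; 0xFA ⊕ 0xF7 = 0x0D.
P4: S = E(K, 0xF7) = 0x10; 0xDB ⊕ 0x10 = 0xCB.

P1 = 0x2A, P2 = 0xFF, P3 = 0x0D, P4 = 0xCB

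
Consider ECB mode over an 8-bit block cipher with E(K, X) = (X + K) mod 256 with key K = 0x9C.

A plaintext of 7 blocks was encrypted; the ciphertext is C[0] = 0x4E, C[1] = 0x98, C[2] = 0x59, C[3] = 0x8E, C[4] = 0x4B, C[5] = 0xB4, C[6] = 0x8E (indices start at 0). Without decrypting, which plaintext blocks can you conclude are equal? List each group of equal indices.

ECB encrypts each block independently with the same key, so equal ciphertext blocks imply equal plaintext blocks.
C[3] = C[6] = 0x8E, so P[3] = P[6].

P[3] = P[6]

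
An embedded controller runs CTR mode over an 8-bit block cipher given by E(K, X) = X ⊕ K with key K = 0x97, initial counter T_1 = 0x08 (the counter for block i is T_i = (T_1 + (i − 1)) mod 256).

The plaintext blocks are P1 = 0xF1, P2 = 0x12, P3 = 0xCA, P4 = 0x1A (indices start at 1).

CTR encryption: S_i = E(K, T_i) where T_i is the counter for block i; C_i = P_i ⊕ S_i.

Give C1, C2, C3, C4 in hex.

C1 = 0x6E, C2 = 0x8C, C3 = 0x57, C4 = 0x86

C1: T = 0x08, S = E(K, T) = 0x9F; 0xF1 ⊕ 0x9F = 0x6E.
C2: T = 0x09, S = E(K, T) = 0x9E; 0x12 ⊕ 0x9E = 0x8C.
C3: T = 0x0A, S = E(K, T) = 0x9D; 0xCA ⊕ 0x9D = 0x57.
C4: T = 0x0B, S = E(K, T) = 0x9C; 0x1A ⊕ 0x9C = 0x86.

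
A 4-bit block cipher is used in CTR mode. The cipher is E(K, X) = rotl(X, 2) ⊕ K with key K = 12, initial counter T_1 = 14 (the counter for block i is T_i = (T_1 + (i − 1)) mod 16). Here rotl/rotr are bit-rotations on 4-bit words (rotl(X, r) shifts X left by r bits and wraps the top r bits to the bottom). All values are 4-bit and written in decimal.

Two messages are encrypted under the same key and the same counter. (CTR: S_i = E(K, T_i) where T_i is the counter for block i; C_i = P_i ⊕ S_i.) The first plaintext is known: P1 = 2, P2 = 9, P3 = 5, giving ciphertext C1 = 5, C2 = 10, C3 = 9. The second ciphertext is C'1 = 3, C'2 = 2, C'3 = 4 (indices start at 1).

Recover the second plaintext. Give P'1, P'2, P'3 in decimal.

P'1 = 4, P'2 = 1, P'3 = 8

In CTR with a reused counter, both messages share the same keystream S_i, so C_i ⊕ C'_i = P_i ⊕ P'_i and thus P'_i = P_i ⊕ C_i ⊕ C'_i.
P'1: 2 ⊕ 5 ⊕ 3 = 4.
P'2: 9 ⊕ 10 ⊕ 2 = 1.
P'3: 5 ⊕ 9 ⊕ 4 = 8.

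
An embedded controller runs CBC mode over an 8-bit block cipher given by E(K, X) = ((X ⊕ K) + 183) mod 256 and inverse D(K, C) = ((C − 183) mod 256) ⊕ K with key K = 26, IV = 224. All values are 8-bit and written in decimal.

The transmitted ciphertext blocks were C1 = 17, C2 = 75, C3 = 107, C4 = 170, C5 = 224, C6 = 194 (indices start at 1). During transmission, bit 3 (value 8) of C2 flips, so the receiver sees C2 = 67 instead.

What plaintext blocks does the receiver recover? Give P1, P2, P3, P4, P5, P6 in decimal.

CBC decryption: P_i = D(K, C_i) ⊕ C_{i−1}, with C_{0} = IV.
Only C2 changed, to 67. In CBC, a change in C_i garbles P_i and flips the same bit in P_{i+1}. Decrypting the received ciphertext:
P1: D(K, 17) = 64; 64 ⊕ 224 = 160.
P2: D(K, 67) = 150; 150 ⊕ 17 = 135.
P3: D(K, 107) = 174; 174 ⊕ 67 = 237.
P4: D(K, 170) = 233; 233 ⊕ 107 = 130.
P5: D(K, 224) = 51; 51 ⊕ 170 = 153.
P6: D(K, 194) = 17; 17 ⊕ 224 = 241.
Blocks that differ from the original plaintext: P2, P3.

P1 = 160, P2 = 135, P3 = 237, P4 = 130, P5 = 153, P6 = 241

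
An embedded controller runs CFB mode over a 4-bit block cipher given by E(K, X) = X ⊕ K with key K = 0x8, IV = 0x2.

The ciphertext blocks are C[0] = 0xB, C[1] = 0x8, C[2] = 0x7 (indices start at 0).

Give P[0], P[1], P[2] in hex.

P[0] = 0x1, P[1] = 0xB, P[2] = 0x7

CFB decryption: P_i = C_i ⊕ E(K, C_{i−1}), with C_{−1} = IV.
P[0]: E(K, 0x2) = 0xA; 0xB ⊕ 0xA = 0x1.
P[1]: E(K, 0xB) = 0x3; 0x8 ⊕ 0x3 = 0xB.
P[2]: E(K, 0x8) = 0x0; 0x7 ⊕ 0x0 = 0x7.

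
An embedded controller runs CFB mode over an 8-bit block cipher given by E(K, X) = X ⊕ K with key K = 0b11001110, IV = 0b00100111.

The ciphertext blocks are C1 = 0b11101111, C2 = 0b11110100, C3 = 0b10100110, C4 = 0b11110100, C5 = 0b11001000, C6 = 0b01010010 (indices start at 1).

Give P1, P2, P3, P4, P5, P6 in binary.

P1 = 0b00000110, P2 = 0b11010101, P3 = 0b10011100, P4 = 0b10011100, P5 = 0b11110010, P6 = 0b01010100

CFB decryption: P_i = C_i ⊕ E(K, C_{i−1}), with C_{0} = IV.
P1: E(K, 0b00100111) = 0b11101001; 0b11101111 ⊕ 0b11101001 = 0b00000110.
P2: E(K, 0b11101111) = 0b00100001; 0b11110100 ⊕ 0b00100001 = 0b11010101.
P3: E(K, 0b11110100) = 0b00111010; 0b10100110 ⊕ 0b00111010 = 0b10011100.
P4: E(K, 0b10100110) = 0b01101000; 0b11110100 ⊕ 0b01101000 = 0b10011100.
P5: E(K, 0b11110100) = 0b00111010; 0b11001000 ⊕ 0b00111010 = 0b11110010.
P6: E(K, 0b11001000) = 0b00000110; 0b01010010 ⊕ 0b00000110 = 0b01010100.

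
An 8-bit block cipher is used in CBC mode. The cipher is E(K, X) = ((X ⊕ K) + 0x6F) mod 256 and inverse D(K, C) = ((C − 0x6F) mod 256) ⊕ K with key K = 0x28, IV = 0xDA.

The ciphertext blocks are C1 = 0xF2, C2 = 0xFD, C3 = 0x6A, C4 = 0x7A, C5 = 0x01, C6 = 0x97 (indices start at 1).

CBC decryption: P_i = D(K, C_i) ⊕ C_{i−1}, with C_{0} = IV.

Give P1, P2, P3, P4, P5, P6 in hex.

P1: D(K, 0xF2) = 0xAB; 0xAB ⊕ 0xDA = 0x71.
P2: D(K, 0xFD) = 0xA6; 0xA6 ⊕ 0xF2 = 0x54.
P3: D(K, 0x6A) = 0xD3; 0xD3 ⊕ 0xFD = 0x2E.
P4: D(K, 0x7A) = 0x23; 0x23 ⊕ 0x6A = 0x49.
P5: D(K, 0x01) = 0xBA; 0xBA ⊕ 0x7A = 0xC0.
P6: D(K, 0x97) = 0x00; 0x00 ⊕ 0x01 = 0x01.

P1 = 0x71, P2 = 0x54, P3 = 0x2E, P4 = 0x49, P5 = 0xC0, P6 = 0x01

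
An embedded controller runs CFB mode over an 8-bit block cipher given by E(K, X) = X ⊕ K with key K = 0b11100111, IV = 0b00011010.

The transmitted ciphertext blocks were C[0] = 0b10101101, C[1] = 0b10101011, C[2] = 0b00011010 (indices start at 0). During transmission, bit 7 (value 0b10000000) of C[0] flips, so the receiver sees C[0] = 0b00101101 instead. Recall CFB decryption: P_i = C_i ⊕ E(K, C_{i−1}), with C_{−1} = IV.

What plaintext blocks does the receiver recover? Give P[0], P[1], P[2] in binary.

P[0] = 0b11010000, P[1] = 0b01100001, P[2] = 0b01010110

Only C[0] changed, to 0b00101101. In CFB, a change in C_i flips the same bit in P_i and garbles P_{i+1}. Decrypting the received ciphertext:
P[0]: E(K, 0b00011010) = 0b11111101; 0b00101101 ⊕ 0b11111101 = 0b11010000.
P[1]: E(K, 0b00101101) = 0b11001010; 0b10101011 ⊕ 0b11001010 = 0b01100001.
P[2]: E(K, 0b10101011) = 0b01001100; 0b00011010 ⊕ 0b01001100 = 0b01010110.
Blocks that differ from the original plaintext: P[0], P[1].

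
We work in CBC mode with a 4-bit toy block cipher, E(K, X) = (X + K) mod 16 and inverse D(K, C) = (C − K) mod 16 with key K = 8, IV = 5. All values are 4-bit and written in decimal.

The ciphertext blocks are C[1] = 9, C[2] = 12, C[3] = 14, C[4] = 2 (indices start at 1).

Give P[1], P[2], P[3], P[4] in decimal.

CBC decryption: P_i = D(K, C_i) ⊕ C_{i−1}, with C_{0} = IV.
P[1]: D(K, 9) = 1; 1 ⊕ 5 = 4.
P[2]: D(K, 12) = 4; 4 ⊕ 9 = 13.
P[3]: D(K, 14) = 6; 6 ⊕ 12 = 10.
P[4]: D(K, 2) = 10; 10 ⊕ 14 = 4.

P[1] = 4, P[2] = 13, P[3] = 10, P[4] = 4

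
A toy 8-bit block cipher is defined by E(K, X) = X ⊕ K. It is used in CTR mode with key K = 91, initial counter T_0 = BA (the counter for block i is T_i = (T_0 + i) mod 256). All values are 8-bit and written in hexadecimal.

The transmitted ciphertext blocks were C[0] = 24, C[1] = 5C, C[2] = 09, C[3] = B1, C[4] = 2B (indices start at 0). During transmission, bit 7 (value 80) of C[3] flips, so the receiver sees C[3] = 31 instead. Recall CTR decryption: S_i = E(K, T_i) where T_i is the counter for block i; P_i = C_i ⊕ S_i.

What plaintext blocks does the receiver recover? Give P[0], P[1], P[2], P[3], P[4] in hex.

Only C[3] changed, to 31. In CTR, a change in C_i flips the same bit in P_i only; the keystream is unaffected. Decrypting the received ciphertext:
P[0]: T = BA, S = E(K, T) = 2B; 24 ⊕ 2B = 0F.
P[1]: T = BB, S = E(K, T) = 2A; 5C ⊕ 2A = 76.
P[2]: T = BC, S = E(K, T) = 2D; 09 ⊕ 2D = 24.
P[3]: T = BD, S = E(K, T) = 2C; 31 ⊕ 2C = 1D.
P[4]: T = BE, S = E(K, T) = 2F; 2B ⊕ 2F = 04.
Blocks that differ from the original plaintext: P[3].

P[0] = 0F, P[1] = 76, P[2] = 24, P[3] = 1D, P[4] = 04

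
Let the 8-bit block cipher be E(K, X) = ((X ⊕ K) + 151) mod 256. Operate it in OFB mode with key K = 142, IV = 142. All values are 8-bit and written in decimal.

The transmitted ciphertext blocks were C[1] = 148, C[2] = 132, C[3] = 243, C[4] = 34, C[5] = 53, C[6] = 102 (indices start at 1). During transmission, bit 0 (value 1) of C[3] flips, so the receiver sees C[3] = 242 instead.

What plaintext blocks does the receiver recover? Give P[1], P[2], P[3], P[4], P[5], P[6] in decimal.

P[1] = 3, P[2] = 52, P[3] = 39, P[4] = 208, P[5] = 38, P[6] = 82

OFB decryption: S_i = E(K, S_{i−1}) with S_{0} = IV; P_i = C_i ⊕ S_i.
Only C[3] changed, to 242. In OFB, a change in C_i flips the same bit in P_i only; the keystream is unaffected. Decrypting the received ciphertext:
P[1]: S = E(K, 142) = 151; 148 ⊕ 151 = 3.
P[2]: S = E(K, 151) = 176; 132 ⊕ 176 = 52.
P[3]: S = E(K, 176) = 213; 242 ⊕ 213 = 39.
P[4]: S = E(K, 213) = 242; 34 ⊕ 242 = 208.
P[5]: S = E(K, 242) = 19; 53 ⊕ 19 = 38.
P[6]: S = E(K, 19) = 52; 102 ⊕ 52 = 82.
Blocks that differ from the original plaintext: P[3].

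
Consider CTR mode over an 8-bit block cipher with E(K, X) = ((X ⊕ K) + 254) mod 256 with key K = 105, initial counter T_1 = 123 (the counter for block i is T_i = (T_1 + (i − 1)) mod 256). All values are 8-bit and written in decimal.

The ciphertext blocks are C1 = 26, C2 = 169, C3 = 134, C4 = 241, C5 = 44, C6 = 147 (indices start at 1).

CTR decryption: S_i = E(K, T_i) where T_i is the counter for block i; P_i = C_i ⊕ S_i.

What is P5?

P5 = 56

P5: T = 127, S = E(K, T) = 20; 44 ⊕ 20 = 56.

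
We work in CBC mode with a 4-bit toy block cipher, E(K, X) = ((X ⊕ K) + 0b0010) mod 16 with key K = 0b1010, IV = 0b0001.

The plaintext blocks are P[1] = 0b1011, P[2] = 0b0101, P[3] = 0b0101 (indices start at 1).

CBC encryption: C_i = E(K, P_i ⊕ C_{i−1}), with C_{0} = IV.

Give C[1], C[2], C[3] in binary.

C[1]: P[1] ⊕ 0b0001 = 0b1010; E(K, 0b1010) = 0b0010.
C[2]: P[2] ⊕ 0b0010 = 0b0111; E(K, 0b0111) = 0b1111.
C[3]: P[3] ⊕ 0b1111 = 0b1010; E(K, 0b1010) = 0b0010.

C[1] = 0b0010, C[2] = 0b1111, C[3] = 0b0010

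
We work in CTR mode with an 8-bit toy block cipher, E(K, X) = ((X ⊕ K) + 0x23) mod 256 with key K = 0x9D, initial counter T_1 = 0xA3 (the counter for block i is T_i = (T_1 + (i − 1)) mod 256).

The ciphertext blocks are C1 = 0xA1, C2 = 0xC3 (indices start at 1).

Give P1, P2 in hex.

P1 = 0xC0, P2 = 0x9F

CTR decryption: S_i = E(K, T_i) where T_i is the counter for block i; P_i = C_i ⊕ S_i.
P1: T = 0xA3, S = E(K, T) = 0x61; 0xA1 ⊕ 0x61 = 0xC0.
P2: T = 0xA4, S = E(K, T) = 0x5C; 0xC3 ⊕ 0x5C = 0x9F.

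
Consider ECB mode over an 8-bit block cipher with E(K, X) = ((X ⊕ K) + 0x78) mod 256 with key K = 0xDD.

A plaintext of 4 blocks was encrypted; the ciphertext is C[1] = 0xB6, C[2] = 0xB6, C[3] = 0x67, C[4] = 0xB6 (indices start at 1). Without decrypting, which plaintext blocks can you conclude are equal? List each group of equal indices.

ECB encrypts each block independently with the same key, so equal ciphertext blocks imply equal plaintext blocks.
C[1] = C[2] = C[4] = 0xB6, so P[1] = P[2] = P[4].

P[1] = P[2] = P[4]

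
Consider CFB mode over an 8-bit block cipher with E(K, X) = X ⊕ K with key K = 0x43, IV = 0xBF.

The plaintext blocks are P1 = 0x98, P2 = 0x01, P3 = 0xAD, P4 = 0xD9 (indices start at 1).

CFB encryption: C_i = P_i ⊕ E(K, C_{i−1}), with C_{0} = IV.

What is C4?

C1: E(K, 0xBF) = 0xFC; 0x98 ⊕ 0xFC = 0x64.
C2: E(K, 0x64) = 0x27; 0x01 ⊕ 0x27 = 0x26.
C3: E(K, 0x26) = 0x65; 0xAD ⊕ 0x65 = 0xC8.
C4: E(K, 0xC8) = 0x8B; 0xD9 ⊕ 0x8B = 0x52.

C4 = 0x52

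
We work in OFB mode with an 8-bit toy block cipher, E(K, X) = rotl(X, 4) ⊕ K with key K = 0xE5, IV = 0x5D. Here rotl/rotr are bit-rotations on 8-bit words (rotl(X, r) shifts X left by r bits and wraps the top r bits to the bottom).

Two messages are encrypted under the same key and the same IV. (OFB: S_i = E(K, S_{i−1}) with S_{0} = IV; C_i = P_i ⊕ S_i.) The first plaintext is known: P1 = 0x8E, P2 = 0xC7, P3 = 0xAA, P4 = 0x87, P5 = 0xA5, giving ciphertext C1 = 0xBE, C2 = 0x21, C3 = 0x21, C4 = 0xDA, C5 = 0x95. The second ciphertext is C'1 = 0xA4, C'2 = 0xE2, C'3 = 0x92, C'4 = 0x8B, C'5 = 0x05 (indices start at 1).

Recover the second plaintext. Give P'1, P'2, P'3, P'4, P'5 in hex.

In OFB with a reused IV, both messages share the same keystream S_i, so C_i ⊕ C'_i = P_i ⊕ P'_i and thus P'_i = P_i ⊕ C_i ⊕ C'_i.
P'1: 0x8E ⊕ 0xBE ⊕ 0xA4 = 0x94.
P'2: 0xC7 ⊕ 0x21 ⊕ 0xE2 = 0x04.
P'3: 0xAA ⊕ 0x21 ⊕ 0x92 = 0x19.
P'4: 0x87 ⊕ 0xDA ⊕ 0x8B = 0xD6.
P'5: 0xA5 ⊕ 0x95 ⊕ 0x05 = 0x35.

P'1 = 0x94, P'2 = 0x04, P'3 = 0x19, P'4 = 0xD6, P'5 = 0x35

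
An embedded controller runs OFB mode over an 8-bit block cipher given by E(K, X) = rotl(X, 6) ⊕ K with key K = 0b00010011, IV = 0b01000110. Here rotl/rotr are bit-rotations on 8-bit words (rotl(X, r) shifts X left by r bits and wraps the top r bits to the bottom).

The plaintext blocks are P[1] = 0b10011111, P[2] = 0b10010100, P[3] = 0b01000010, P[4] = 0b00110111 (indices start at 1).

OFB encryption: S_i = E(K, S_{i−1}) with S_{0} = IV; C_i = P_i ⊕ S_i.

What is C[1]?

C[1]: S = E(K, 0b01000110) = 0b10000010; 0b10011111 ⊕ 0b10000010 = 0b00011101.

C[1] = 0b00011101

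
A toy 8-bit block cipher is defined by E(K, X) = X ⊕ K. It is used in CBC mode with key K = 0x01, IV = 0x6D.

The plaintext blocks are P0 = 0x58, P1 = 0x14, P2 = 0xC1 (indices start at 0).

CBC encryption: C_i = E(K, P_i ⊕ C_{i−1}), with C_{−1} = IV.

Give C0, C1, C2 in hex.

C0 = 0x34, C1 = 0x21, C2 = 0xE1

C0: P0 ⊕ 0x6D = 0x35; E(K, 0x35) = 0x34.
C1: P1 ⊕ 0x34 = 0x20; E(K, 0x20) = 0x21.
C2: P2 ⊕ 0x21 = 0xE0; E(K, 0xE0) = 0xE1.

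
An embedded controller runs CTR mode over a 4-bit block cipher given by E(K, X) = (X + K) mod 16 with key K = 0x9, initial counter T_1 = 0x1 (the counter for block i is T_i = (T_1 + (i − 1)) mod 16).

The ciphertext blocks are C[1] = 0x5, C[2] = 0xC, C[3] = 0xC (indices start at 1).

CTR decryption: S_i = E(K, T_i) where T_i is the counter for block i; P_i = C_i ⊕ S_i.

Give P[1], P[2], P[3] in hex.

P[1]: T = 0x1, S = E(K, T) = 0xA; 0x5 ⊕ 0xA = 0xF.
P[2]: T = 0x2, S = E(K, T) = 0xB; 0xC ⊕ 0xB = 0x7.
P[3]: T = 0x3, S = E(K, T) = 0xC; 0xC ⊕ 0xC = 0x0.

P[1] = 0xF, P[2] = 0x7, P[3] = 0x0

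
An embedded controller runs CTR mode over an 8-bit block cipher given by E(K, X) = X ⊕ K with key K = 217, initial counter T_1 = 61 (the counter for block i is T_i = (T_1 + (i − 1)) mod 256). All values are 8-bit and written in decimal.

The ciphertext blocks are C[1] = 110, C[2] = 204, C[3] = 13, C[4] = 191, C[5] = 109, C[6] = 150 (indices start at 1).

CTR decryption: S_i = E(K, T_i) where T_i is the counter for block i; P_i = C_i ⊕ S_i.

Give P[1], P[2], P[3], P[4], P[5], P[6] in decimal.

P[1] = 138, P[2] = 43, P[3] = 235, P[4] = 38, P[5] = 245, P[6] = 13

P[1]: T = 61, S = E(K, T) = 228; 110 ⊕ 228 = 138.
P[2]: T = 62, S = E(K, T) = 231; 204 ⊕ 231 = 43.
P[3]: T = 63, S = E(K, T) = 230; 13 ⊕ 230 = 235.
P[4]: T = 64, S = E(K, T) = 153; 191 ⊕ 153 = 38.
P[5]: T = 65, S = E(K, T) = 152; 109 ⊕ 152 = 245.
P[6]: T = 66, S = E(K, T) = 155; 150 ⊕ 155 = 13.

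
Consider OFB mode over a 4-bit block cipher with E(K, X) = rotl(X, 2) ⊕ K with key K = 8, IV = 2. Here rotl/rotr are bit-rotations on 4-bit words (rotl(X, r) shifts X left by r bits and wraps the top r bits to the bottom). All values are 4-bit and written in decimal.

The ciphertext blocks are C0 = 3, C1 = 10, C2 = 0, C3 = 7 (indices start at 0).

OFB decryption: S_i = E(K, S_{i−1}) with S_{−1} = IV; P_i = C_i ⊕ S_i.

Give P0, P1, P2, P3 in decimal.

P0 = 3, P1 = 2, P2 = 10, P3 = 5

P0: S = E(K, 2) = 0; 3 ⊕ 0 = 3.
P1: S = E(K, 0) = 8; 10 ⊕ 8 = 2.
P2: S = E(K, 8) = 10; 0 ⊕ 10 = 10.
P3: S = E(K, 10) = 2; 7 ⊕ 2 = 5.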